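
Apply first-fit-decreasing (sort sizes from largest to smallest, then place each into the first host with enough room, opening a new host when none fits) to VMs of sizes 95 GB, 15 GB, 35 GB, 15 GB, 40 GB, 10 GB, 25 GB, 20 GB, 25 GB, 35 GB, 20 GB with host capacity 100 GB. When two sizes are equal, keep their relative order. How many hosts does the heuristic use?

Sorted descending: 95, 40, 35, 35, 25, 25, 20, 20, 15, 15, 10.
  95 → host 1 (new)  [load 95/100]
  40 → host 2 (new)  [load 40/100]
  35 → host 2  [load 75/100]
  35 → host 3 (new)  [load 35/100]
  25 → host 2  [load 100/100]
  25 → host 3  [load 60/100]
  20 → host 3  [load 80/100]
  20 → host 3  [load 100/100]
  15 → host 4 (new)  [load 15/100]
  15 → host 4  [load 30/100]
  10 → host 4  [load 40/100]
4 hosts opened.

4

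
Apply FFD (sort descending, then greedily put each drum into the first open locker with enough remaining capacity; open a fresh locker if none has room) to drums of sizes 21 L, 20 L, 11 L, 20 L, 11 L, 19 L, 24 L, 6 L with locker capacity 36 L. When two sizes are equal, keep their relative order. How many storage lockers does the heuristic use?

5

Sorted descending: 24, 21, 20, 20, 19, 11, 11, 6.
  24 → locker 1 (new)  [load 24/36]
  21 → locker 2 (new)  [load 21/36]
  20 → locker 3 (new)  [load 20/36]
  20 → locker 4 (new)  [load 20/36]
  19 → locker 5 (new)  [load 19/36]
  11 → locker 1  [load 35/36]
  11 → locker 2  [load 32/36]
  6 → locker 3  [load 26/36]
5 storage lockers opened.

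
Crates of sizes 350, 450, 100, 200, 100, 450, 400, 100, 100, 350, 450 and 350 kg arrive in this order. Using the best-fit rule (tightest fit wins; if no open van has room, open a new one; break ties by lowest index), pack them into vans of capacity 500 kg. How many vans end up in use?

8

  350 → van 1 (new)  [load 350/500]
  450 → van 2 (new)  [load 450/500]
  100 → van 1  [load 450/500]
  200 → van 3 (new)  [load 200/500]
  100 → van 3  [load 300/500]
  450 → van 4 (new)  [load 450/500]
  400 → van 5 (new)  [load 400/500]
  100 → van 5  [load 500/500]
  100 → van 3  [load 400/500]
  350 → van 6 (new)  [load 350/500]
  450 → van 7 (new)  [load 450/500]
  350 → van 8 (new)  [load 350/500]
8 vans opened.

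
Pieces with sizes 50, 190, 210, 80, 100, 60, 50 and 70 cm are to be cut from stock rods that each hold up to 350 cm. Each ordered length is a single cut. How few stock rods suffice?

Total = 210 + 190 + 100 + 80 + 70 + 60 + 50 + 50 = 810 cm.
Lower bound: ⌈810/350⌉ = 3 stock rods.
A packing using 3 stock rods:
  stock rod 1: 210 + 100 = 310
  stock rod 2: 190 + 80 + 70 = 340
  stock rod 3: 60 + 50 + 50 = 160
This matches the lower bound, so 3 is optimal.

3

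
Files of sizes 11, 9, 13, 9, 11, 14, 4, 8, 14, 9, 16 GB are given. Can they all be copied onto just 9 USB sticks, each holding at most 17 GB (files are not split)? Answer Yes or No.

A valid assignment using 9 USB sticks:
  USB stick 1: 16 = 16
  USB stick 2: 14 = 14
  USB stick 3: 14 = 14
  USB stick 4: 13 + 4 = 17
  USB stick 5: 11 = 11
  USB stick 6: 11 = 11
  USB stick 7: 9 + 8 = 17
  USB stick 8: 9 = 9
  USB stick 9: 9 = 9
Every load is within 17 GB, so 9 USB sticks suffice.

Yes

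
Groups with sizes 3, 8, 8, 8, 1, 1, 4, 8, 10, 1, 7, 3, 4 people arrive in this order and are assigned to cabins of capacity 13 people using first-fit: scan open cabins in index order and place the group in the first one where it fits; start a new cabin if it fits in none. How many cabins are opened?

6

  3 → cabin 1 (new)  [load 3/13]
  8 → cabin 1  [load 11/13]
  8 → cabin 2 (new)  [load 8/13]
  8 → cabin 3 (new)  [load 8/13]
  1 → cabin 1  [load 12/13]
  1 → cabin 1  [load 13/13]
  4 → cabin 2  [load 12/13]
  8 → cabin 4 (new)  [load 8/13]
  10 → cabin 5 (new)  [load 10/13]
  1 → cabin 2  [load 13/13]
  7 → cabin 6 (new)  [load 7/13]
  3 → cabin 3  [load 11/13]
  4 → cabin 4  [load 12/13]
6 cabins opened.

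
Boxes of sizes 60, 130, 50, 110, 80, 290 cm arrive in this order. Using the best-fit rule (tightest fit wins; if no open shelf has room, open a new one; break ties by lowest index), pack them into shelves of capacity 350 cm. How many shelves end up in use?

  60 → shelf 1 (new)  [load 60/350]
  130 → shelf 1  [load 190/350]
  50 → shelf 1  [load 240/350]
  110 → shelf 1  [load 350/350]
  80 → shelf 2 (new)  [load 80/350]
  290 → shelf 3 (new)  [load 290/350]
3 shelves opened.

3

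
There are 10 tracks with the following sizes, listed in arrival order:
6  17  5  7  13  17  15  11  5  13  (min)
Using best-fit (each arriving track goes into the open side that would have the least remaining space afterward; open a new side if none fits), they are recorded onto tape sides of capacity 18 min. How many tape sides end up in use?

  6 → side 1 (new)  [load 6/18]
  17 → side 2 (new)  [load 17/18]
  5 → side 1  [load 11/18]
  7 → side 1  [load 18/18]
  13 → side 3 (new)  [load 13/18]
  17 → side 4 (new)  [load 17/18]
  15 → side 5 (new)  [load 15/18]
  11 → side 6 (new)  [load 11/18]
  5 → side 3  [load 18/18]
  13 → side 7 (new)  [load 13/18]
7 tape sides opened.

7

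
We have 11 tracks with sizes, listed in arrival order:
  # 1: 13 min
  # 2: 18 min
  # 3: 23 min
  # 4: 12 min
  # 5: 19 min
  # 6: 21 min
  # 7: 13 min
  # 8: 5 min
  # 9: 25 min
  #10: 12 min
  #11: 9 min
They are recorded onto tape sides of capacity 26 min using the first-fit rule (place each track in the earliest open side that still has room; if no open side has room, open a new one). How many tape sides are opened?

8

  13 → side 1 (new)  [load 13/26]
  18 → side 2 (new)  [load 18/26]
  23 → side 3 (new)  [load 23/26]
  12 → side 1  [load 25/26]
  19 → side 4 (new)  [load 19/26]
  21 → side 5 (new)  [load 21/26]
  13 → side 6 (new)  [load 13/26]
  5 → side 2  [load 23/26]
  25 → side 7 (new)  [load 25/26]
  12 → side 6  [load 25/26]
  9 → side 8 (new)  [load 9/26]
8 tape sides opened.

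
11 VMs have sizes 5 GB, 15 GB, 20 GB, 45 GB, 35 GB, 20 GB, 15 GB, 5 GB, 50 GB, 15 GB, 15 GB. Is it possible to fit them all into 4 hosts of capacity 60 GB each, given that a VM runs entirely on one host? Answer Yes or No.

No

Total = 240 GB; ⌈240/60⌉ = 4.
The bound of 4 does not rule out 4, but exhaustive search shows no assignment into 4 hosts of capacity 60 GB exists — the minimum is 5.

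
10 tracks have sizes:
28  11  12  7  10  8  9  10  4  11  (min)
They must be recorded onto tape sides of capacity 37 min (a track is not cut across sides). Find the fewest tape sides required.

Total = 28 + 12 + 11 + 11 + 10 + 10 + 9 + 8 + 7 + 4 = 110 min.
Lower bound: ⌈110/37⌉ = 3 tape sides.
A packing using 3 tape sides:
  side 1: 28 + 9 = 37
  side 2: 12 + 11 + 10 + 4 = 37
  side 3: 11 + 10 + 8 + 7 = 36
This matches the lower bound, so 3 is optimal.

3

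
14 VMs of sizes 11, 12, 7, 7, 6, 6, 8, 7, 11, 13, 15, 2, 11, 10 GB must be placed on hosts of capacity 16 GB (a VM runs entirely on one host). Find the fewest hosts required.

10

Total = 15 + 13 + 12 + 11 + 11 + 11 + 10 + 8 + 7 + 7 + 7 + 6 + 6 + 2 = 126 GB.
Lower bound: ⌈126/16⌉ = 8 hosts.
A packing using 10 hosts:
  host 1: 15 = 15
  host 2: 13 + 2 = 15
  host 3: 12 = 12
  host 4: 11 = 11
  host 5: 11 = 11
  host 6: 11 = 11
  host 7: 10 + 6 = 16
  host 8: 8 + 7 = 15
  host 9: 7 + 7 = 14
  host 10: 6 = 6
No arrangement into 9 hosts stays within capacity, so 10 is optimal.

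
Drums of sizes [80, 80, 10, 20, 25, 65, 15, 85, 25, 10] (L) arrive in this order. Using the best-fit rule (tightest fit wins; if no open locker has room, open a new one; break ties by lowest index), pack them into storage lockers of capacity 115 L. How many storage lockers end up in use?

4

  80 → locker 1 (new)  [load 80/115]
  80 → locker 2 (new)  [load 80/115]
  10 → locker 1  [load 90/115]
  20 → locker 1  [load 110/115]
  25 → locker 2  [load 105/115]
  65 → locker 3 (new)  [load 65/115]
  15 → locker 3  [load 80/115]
  85 → locker 4 (new)  [load 85/115]
  25 → locker 4  [load 110/115]
  10 → locker 2  [load 115/115]
4 storage lockers opened.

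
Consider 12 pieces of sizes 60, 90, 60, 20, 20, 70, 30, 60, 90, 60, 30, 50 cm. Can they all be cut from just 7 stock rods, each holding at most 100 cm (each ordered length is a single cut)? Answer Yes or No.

Total = 640 cm; ⌈640/100⌉ = 7.
The bound of 7 does not rule out 7, but exhaustive search shows no assignment into 7 stock rods of capacity 100 cm exists — the minimum is 8.

No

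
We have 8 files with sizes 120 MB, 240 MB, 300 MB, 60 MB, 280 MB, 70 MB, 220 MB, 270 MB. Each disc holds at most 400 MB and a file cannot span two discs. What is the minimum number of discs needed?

Total = 300 + 280 + 270 + 240 + 220 + 120 + 70 + 60 = 1560 MB.
Lower bound: ⌈1560/400⌉ = 4 discs.
Also, 5 files each exceed 200 MB, and no two of those can share a disc, so at least 5 discs are needed.
A packing using 5 discs:
  disc 1: 300 + 70 = 370
  disc 2: 280 + 120 = 400
  disc 3: 270 + 60 = 330
  disc 4: 240 = 240
  disc 5: 220 = 220
This matches the lower bound, so 5 is optimal.

5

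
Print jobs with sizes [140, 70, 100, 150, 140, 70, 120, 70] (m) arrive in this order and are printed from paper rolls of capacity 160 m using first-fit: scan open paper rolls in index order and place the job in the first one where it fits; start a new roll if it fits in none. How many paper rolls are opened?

7

  140 → roll 1 (new)  [load 140/160]
  70 → roll 2 (new)  [load 70/160]
  100 → roll 3 (new)  [load 100/160]
  150 → roll 4 (new)  [load 150/160]
  140 → roll 5 (new)  [load 140/160]
  70 → roll 2  [load 140/160]
  120 → roll 6 (new)  [load 120/160]
  70 → roll 7 (new)  [load 70/160]
7 paper rolls opened.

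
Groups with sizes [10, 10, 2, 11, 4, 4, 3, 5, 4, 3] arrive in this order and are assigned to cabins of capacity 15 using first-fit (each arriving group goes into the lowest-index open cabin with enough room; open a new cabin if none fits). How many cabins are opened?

  10 → cabin 1 (new)  [load 10/15]
  10 → cabin 2 (new)  [load 10/15]
  2 → cabin 1  [load 12/15]
  11 → cabin 3 (new)  [load 11/15]
  4 → cabin 2  [load 14/15]
  4 → cabin 3  [load 15/15]
  3 → cabin 1  [load 15/15]
  5 → cabin 4 (new)  [load 5/15]
  4 → cabin 4  [load 9/15]
  3 → cabin 4  [load 12/15]
4 cabins opened.

4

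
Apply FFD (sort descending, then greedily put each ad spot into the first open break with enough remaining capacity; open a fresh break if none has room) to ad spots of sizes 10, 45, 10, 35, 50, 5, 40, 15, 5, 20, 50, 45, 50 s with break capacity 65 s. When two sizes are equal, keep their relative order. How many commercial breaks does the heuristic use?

Sorted descending: 50, 50, 50, 45, 45, 40, 35, 20, 15, 10, 10, 5, 5.
  50 → break 1 (new)  [load 50/65]
  50 → break 2 (new)  [load 50/65]
  50 → break 3 (new)  [load 50/65]
  45 → break 4 (new)  [load 45/65]
  45 → break 5 (new)  [load 45/65]
  40 → break 6 (new)  [load 40/65]
  35 → break 7 (new)  [load 35/65]
  20 → break 4  [load 65/65]
  15 → break 1  [load 65/65]
  10 → break 2  [load 60/65]
  10 → break 3  [load 60/65]
  5 → break 2  [load 65/65]
  5 → break 3  [load 65/65]
7 commercial breaks opened.

7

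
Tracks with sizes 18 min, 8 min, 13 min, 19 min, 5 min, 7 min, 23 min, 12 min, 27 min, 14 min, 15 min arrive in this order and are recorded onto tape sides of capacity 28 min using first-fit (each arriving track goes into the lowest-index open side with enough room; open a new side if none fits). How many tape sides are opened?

7

  18 → side 1 (new)  [load 18/28]
  8 → side 1  [load 26/28]
  13 → side 2 (new)  [load 13/28]
  19 → side 3 (new)  [load 19/28]
  5 → side 2  [load 18/28]
  7 → side 2  [load 25/28]
  23 → side 4 (new)  [load 23/28]
  12 → side 5 (new)  [load 12/28]
  27 → side 6 (new)  [load 27/28]
  14 → side 5  [load 26/28]
  15 → side 7 (new)  [load 15/28]
7 tape sides opened.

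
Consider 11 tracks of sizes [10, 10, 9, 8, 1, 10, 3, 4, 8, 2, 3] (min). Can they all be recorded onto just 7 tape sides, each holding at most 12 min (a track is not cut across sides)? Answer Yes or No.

A valid assignment using 6 tape sides:
  side 1: 10 + 2 = 12
  side 2: 10 + 1 = 11
  side 3: 10 = 10
  side 4: 9 + 3 = 12
  side 5: 8 + 4 = 12
  side 6: 8 + 3 = 11
That uses only 6 ≤ 7, so 7 tape sides are enough.

Yes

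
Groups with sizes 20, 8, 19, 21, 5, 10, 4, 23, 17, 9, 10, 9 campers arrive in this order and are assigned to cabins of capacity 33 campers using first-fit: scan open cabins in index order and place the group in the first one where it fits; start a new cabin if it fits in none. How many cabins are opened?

5

  20 → cabin 1 (new)  [load 20/33]
  8 → cabin 1  [load 28/33]
  19 → cabin 2 (new)  [load 19/33]
  21 → cabin 3 (new)  [load 21/33]
  5 → cabin 1  [load 33/33]
  10 → cabin 2  [load 29/33]
  4 → cabin 2  [load 33/33]
  23 → cabin 4 (new)  [load 23/33]
  17 → cabin 5 (new)  [load 17/33]
  9 → cabin 3  [load 30/33]
  10 → cabin 4  [load 33/33]
  9 → cabin 5  [load 26/33]
5 cabins opened.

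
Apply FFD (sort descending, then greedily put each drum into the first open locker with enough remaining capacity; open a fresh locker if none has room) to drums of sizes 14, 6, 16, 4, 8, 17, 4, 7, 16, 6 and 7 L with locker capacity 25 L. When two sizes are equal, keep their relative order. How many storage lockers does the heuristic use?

5

Sorted descending: 17, 16, 16, 14, 8, 7, 7, 6, 6, 4, 4.
  17 → locker 1 (new)  [load 17/25]
  16 → locker 2 (new)  [load 16/25]
  16 → locker 3 (new)  [load 16/25]
  14 → locker 4 (new)  [load 14/25]
  8 → locker 1  [load 25/25]
  7 → locker 2  [load 23/25]
  7 → locker 3  [load 23/25]
  6 → locker 4  [load 20/25]
  6 → locker 5 (new)  [load 6/25]
  4 → locker 4  [load 24/25]
  4 → locker 5  [load 10/25]
5 storage lockers opened.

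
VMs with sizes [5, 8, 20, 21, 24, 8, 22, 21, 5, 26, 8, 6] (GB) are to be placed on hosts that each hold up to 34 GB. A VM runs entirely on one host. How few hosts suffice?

Total = 26 + 24 + 22 + 21 + 21 + 20 + 8 + 8 + 8 + 6 + 5 + 5 = 174 GB.
Lower bound: ⌈174/34⌉ = 6 hosts.
A packing using 6 hosts:
  host 1: 26 + 8 = 34
  host 2: 24 + 8 = 32
  host 3: 22 + 8 = 30
  host 4: 21 + 6 + 5 = 32
  host 5: 21 + 5 = 26
  host 6: 20 = 20
This matches the lower bound, so 6 is optimal.

6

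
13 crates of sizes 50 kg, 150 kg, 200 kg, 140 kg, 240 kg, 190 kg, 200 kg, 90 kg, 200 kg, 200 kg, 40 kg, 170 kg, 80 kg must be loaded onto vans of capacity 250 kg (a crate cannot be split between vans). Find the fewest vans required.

Total = 240 + 200 + 200 + 200 + 200 + 190 + 170 + 150 + 140 + 90 + 80 + 50 + 40 = 1950 kg.
Lower bound: ⌈1950/250⌉ = 8 vans.
Also, 9 crates each exceed 125 kg, and no two of those can share a van, so at least 9 vans are needed.
A packing using 9 vans:
  van 1: 240 = 240
  van 2: 200 + 50 = 250
  van 3: 200 + 40 = 240
  van 4: 200 = 200
  van 5: 200 = 200
  van 6: 190 = 190
  van 7: 170 + 80 = 250
  van 8: 150 + 90 = 240
  van 9: 140 = 140
This matches the lower bound, so 9 is optimal.

9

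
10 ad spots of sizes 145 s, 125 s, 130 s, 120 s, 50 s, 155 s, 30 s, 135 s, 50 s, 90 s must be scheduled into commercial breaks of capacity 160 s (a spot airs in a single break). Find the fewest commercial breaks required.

8

Total = 155 + 145 + 135 + 130 + 125 + 120 + 90 + 50 + 50 + 30 = 1030 s.
Lower bound: ⌈1030/160⌉ = 7 commercial breaks.
A packing using 8 commercial breaks:
  break 1: 155 = 155
  break 2: 145 = 145
  break 3: 135 = 135
  break 4: 130 + 30 = 160
  break 5: 125 = 125
  break 6: 120 = 120
  break 7: 90 + 50 = 140
  break 8: 50 = 50
No arrangement into 7 commercial breaks stays within capacity, so 8 is optimal.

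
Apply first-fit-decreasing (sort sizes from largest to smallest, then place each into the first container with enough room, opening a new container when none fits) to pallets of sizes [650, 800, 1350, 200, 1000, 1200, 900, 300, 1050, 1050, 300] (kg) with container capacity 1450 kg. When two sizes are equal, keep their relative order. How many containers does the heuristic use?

Sorted descending: 1350, 1200, 1050, 1050, 1000, 900, 800, 650, 300, 300, 200.
  1350 → container 1 (new)  [load 1350/1450]
  1200 → container 2 (new)  [load 1200/1450]
  1050 → container 3 (new)  [load 1050/1450]
  1050 → container 4 (new)  [load 1050/1450]
  1000 → container 5 (new)  [load 1000/1450]
  900 → container 6 (new)  [load 900/1450]
  800 → container 7 (new)  [load 800/1450]
  650 → container 7  [load 1450/1450]
  300 → container 3  [load 1350/1450]
  300 → container 4  [load 1350/1450]
  200 → container 2  [load 1400/1450]
7 containers opened.

7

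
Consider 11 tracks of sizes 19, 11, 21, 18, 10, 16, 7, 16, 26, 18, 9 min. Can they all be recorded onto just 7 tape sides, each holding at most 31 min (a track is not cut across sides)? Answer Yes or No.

A valid assignment using 7 tape sides:
  side 1: 26 = 26
  side 2: 21 + 10 = 31
  side 3: 19 + 11 = 30
  side 4: 18 + 9 = 27
  side 5: 18 + 7 = 25
  side 6: 16 = 16
  side 7: 16 = 16
Every load is within 31 min, so 7 tape sides suffice.

Yes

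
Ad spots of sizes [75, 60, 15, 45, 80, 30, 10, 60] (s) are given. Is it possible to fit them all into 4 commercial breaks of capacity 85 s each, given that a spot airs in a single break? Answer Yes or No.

No

Total = 375 s; ⌈375/85⌉ = 5.
At least 5 commercial breaks are required, but only 4 are allowed.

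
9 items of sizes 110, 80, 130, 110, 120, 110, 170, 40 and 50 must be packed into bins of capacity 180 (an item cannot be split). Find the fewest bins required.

Total = 170 + 130 + 120 + 110 + 110 + 110 + 80 + 50 + 40 = 920.
Lower bound: ⌈920/180⌉ = 6 bins.
A packing using 7 bins:
  bin 1: 170 = 170
  bin 2: 130 + 50 = 180
  bin 3: 120 + 40 = 160
  bin 4: 110 = 110
  bin 5: 110 = 110
  bin 6: 110 = 110
  bin 7: 80 = 80
No arrangement into 6 bins stays within capacity, so 7 is optimal.

7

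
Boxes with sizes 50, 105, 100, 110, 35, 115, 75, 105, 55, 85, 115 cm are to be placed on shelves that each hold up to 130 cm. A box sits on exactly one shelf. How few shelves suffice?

Total = 115 + 115 + 110 + 105 + 105 + 100 + 85 + 75 + 55 + 50 + 35 = 950 cm.
Lower bound: ⌈950/130⌉ = 8 shelves.
A packing using 9 shelves:
  shelf 1: 115 = 115
  shelf 2: 115 = 115
  shelf 3: 110 = 110
  shelf 4: 105 = 105
  shelf 5: 105 = 105
  shelf 6: 100 = 100
  shelf 7: 85 + 35 = 120
  shelf 8: 75 + 55 = 130
  shelf 9: 50 = 50
No arrangement into 8 shelves stays within capacity, so 9 is optimal.

9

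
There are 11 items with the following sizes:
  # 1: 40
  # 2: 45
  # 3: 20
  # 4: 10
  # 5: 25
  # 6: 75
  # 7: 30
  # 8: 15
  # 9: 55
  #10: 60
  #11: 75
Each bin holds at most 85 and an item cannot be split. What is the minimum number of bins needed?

Total = 75 + 75 + 60 + 55 + 45 + 40 + 30 + 25 + 20 + 15 + 10 = 450.
Lower bound: ⌈450/85⌉ = 6 bins.
A packing using 6 bins:
  bin 1: 75 + 10 = 85
  bin 2: 75 = 75
  bin 3: 60 + 25 = 85
  bin 4: 55 + 30 = 85
  bin 5: 45 + 40 = 85
  bin 6: 20 + 15 = 35
This matches the lower bound, so 6 is optimal.

6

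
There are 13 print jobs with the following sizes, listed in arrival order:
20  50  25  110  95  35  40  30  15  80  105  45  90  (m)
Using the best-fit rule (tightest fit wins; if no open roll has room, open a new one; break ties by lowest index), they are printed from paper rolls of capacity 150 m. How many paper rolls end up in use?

6

  20 → roll 1 (new)  [load 20/150]
  50 → roll 1  [load 70/150]
  25 → roll 1  [load 95/150]
  110 → roll 2 (new)  [load 110/150]
  95 → roll 3 (new)  [load 95/150]
  35 → roll 2  [load 145/150]
  40 → roll 1  [load 135/150]
  30 → roll 3  [load 125/150]
  15 → roll 1  [load 150/150]
  80 → roll 4 (new)  [load 80/150]
  105 → roll 5 (new)  [load 105/150]
  45 → roll 5  [load 150/150]
  90 → roll 6 (new)  [load 90/150]
6 paper rolls opened.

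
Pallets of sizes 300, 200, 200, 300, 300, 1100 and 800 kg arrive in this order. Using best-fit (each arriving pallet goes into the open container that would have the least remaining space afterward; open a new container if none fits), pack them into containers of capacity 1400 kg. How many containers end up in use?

3

  300 → container 1 (new)  [load 300/1400]
  200 → container 1  [load 500/1400]
  200 → container 1  [load 700/1400]
  300 → container 1  [load 1000/1400]
  300 → container 1  [load 1300/1400]
  1100 → container 2 (new)  [load 1100/1400]
  800 → container 3 (new)  [load 800/1400]
3 containers opened.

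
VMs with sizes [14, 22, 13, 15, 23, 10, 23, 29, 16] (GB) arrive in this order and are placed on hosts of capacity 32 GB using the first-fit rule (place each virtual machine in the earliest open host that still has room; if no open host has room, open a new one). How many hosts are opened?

  14 → host 1 (new)  [load 14/32]
  22 → host 2 (new)  [load 22/32]
  13 → host 1  [load 27/32]
  15 → host 3 (new)  [load 15/32]
  23 → host 4 (new)  [load 23/32]
  10 → host 2  [load 32/32]
  23 → host 5 (new)  [load 23/32]
  29 → host 6 (new)  [load 29/32]
  16 → host 3  [load 31/32]
6 hosts opened.

6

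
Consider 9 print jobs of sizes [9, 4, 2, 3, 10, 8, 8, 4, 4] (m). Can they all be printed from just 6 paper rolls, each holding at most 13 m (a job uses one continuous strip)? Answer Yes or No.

A valid assignment using 5 paper rolls:
  roll 1: 10 + 3 = 13
  roll 2: 9 + 4 = 13
  roll 3: 8 + 4 = 12
  roll 4: 8 + 4 = 12
  roll 5: 2 = 2
That uses only 5 ≤ 6, so 6 paper rolls are enough.

Yes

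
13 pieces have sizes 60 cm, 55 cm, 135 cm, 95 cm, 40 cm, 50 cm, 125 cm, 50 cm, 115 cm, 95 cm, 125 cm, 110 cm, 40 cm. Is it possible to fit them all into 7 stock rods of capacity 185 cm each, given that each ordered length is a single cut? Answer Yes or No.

A valid assignment using 7 stock rods:
  stock rod 1: 135 + 50 = 185
  stock rod 2: 125 + 60 = 185
  stock rod 3: 125 + 55 = 180
  stock rod 4: 115 + 50 = 165
  stock rod 5: 110 + 40 = 150
  stock rod 6: 95 + 40 = 135
  stock rod 7: 95 = 95
Every load is within 185 cm, so 7 stock rods suffice.

Yes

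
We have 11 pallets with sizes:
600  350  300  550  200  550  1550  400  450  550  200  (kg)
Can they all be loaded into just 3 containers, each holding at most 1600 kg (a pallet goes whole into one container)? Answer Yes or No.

No

Total = 5700 kg; ⌈5700/1600⌉ = 4.
At least 4 containers are required, but only 3 are allowed.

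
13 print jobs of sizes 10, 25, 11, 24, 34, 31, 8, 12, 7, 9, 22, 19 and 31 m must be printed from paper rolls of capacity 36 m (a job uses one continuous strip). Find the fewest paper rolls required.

8

Total = 34 + 31 + 31 + 25 + 24 + 22 + 19 + 12 + 11 + 10 + 9 + 8 + 7 = 243 m.
Lower bound: ⌈243/36⌉ = 7 paper rolls.
A packing using 8 paper rolls:
  roll 1: 34 = 34
  roll 2: 31 = 31
  roll 3: 31 = 31
  roll 4: 25 + 11 = 36
  roll 5: 24 + 12 = 36
  roll 6: 22 + 10 = 32
  roll 7: 19 + 9 + 8 = 36
  roll 8: 7 = 7
No arrangement into 7 paper rolls stays within capacity, so 8 is optimal.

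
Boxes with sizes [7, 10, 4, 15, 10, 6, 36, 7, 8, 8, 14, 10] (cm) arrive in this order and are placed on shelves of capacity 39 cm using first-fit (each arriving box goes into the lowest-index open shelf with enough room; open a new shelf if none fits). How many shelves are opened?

  7 → shelf 1 (new)  [load 7/39]
  10 → shelf 1  [load 17/39]
  4 → shelf 1  [load 21/39]
  15 → shelf 1  [load 36/39]
  10 → shelf 2 (new)  [load 10/39]
  6 → shelf 2  [load 16/39]
  36 → shelf 3 (new)  [load 36/39]
  7 → shelf 2  [load 23/39]
  8 → shelf 2  [load 31/39]
  8 → shelf 2  [load 39/39]
  14 → shelf 4 (new)  [load 14/39]
  10 → shelf 4  [load 24/39]
4 shelves opened.

4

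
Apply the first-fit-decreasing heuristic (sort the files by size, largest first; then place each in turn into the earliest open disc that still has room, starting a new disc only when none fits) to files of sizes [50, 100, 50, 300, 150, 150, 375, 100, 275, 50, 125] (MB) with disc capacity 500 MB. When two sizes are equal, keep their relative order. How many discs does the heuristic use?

4

Sorted descending: 375, 300, 275, 150, 150, 125, 100, 100, 50, 50, 50.
  375 → disc 1 (new)  [load 375/500]
  300 → disc 2 (new)  [load 300/500]
  275 → disc 3 (new)  [load 275/500]
  150 → disc 2  [load 450/500]
  150 → disc 3  [load 425/500]
  125 → disc 1  [load 500/500]
  100 → disc 4 (new)  [load 100/500]
  100 → disc 4  [load 200/500]
  50 → disc 2  [load 500/500]
  50 → disc 3  [load 475/500]
  50 → disc 4  [load 250/500]
4 discs opened.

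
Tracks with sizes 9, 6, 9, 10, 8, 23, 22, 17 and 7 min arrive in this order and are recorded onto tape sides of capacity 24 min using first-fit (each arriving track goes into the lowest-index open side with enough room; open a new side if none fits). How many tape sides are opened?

  9 → side 1 (new)  [load 9/24]
  6 → side 1  [load 15/24]
  9 → side 1  [load 24/24]
  10 → side 2 (new)  [load 10/24]
  8 → side 2  [load 18/24]
  23 → side 3 (new)  [load 23/24]
  22 → side 4 (new)  [load 22/24]
  17 → side 5 (new)  [load 17/24]
  7 → side 5  [load 24/24]
5 tape sides opened.

5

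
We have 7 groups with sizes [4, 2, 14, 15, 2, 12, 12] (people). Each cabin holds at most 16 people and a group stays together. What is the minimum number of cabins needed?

Total = 15 + 14 + 12 + 12 + 4 + 2 + 2 = 61 people.
Lower bound: ⌈61/16⌉ = 4 cabins.
A packing using 4 cabins:
  cabin 1: 15 = 15
  cabin 2: 14 + 2 = 16
  cabin 3: 12 + 4 = 16
  cabin 4: 12 + 2 = 14
This matches the lower bound, so 4 is optimal.

4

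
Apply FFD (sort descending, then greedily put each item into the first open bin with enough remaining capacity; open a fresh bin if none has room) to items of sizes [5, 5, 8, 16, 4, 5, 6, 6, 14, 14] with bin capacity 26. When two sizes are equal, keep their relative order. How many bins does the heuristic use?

Sorted descending: 16, 14, 14, 8, 6, 6, 5, 5, 5, 4.
  16 → bin 1 (new)  [load 16/26]
  14 → bin 2 (new)  [load 14/26]
  14 → bin 3 (new)  [load 14/26]
  8 → bin 1  [load 24/26]
  6 → bin 2  [load 20/26]
  6 → bin 2  [load 26/26]
  5 → bin 3  [load 19/26]
  5 → bin 3  [load 24/26]
  5 → bin 4 (new)  [load 5/26]
  4 → bin 4  [load 9/26]
4 bins opened.

4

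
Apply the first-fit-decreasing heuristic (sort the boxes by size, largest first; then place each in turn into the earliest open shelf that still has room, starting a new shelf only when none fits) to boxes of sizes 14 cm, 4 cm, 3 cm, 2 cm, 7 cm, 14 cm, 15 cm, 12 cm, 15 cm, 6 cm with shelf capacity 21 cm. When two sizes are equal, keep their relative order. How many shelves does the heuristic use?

Sorted descending: 15, 15, 14, 14, 12, 7, 6, 4, 3, 2.
  15 → shelf 1 (new)  [load 15/21]
  15 → shelf 2 (new)  [load 15/21]
  14 → shelf 3 (new)  [load 14/21]
  14 → shelf 4 (new)  [load 14/21]
  12 → shelf 5 (new)  [load 12/21]
  7 → shelf 3  [load 21/21]
  6 → shelf 1  [load 21/21]
  4 → shelf 2  [load 19/21]
  3 → shelf 4  [load 17/21]
  2 → shelf 2  [load 21/21]
5 shelves opened.

5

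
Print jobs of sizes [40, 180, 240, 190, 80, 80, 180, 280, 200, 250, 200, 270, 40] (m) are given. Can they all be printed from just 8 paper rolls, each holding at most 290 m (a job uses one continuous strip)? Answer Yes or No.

Total = 2230 m; ⌈2230/290⌉ = 8.
9 print jobs each exceed half the capacity and cannot share a roll, forcing at least 9 paper rolls.
At least 9 paper rolls are required, but only 8 are allowed.

No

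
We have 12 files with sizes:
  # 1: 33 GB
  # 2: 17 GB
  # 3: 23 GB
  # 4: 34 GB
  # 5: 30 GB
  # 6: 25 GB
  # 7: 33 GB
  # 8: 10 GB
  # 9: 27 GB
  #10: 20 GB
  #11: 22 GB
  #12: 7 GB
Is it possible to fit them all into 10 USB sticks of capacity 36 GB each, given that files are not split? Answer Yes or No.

Yes

A valid assignment using 10 USB sticks:
  USB stick 1: 34 = 34
  USB stick 2: 33 = 33
  USB stick 3: 33 = 33
  USB stick 4: 30 = 30
  USB stick 5: 27 + 7 = 34
  USB stick 6: 25 + 10 = 35
  USB stick 7: 23 = 23
  USB stick 8: 22 = 22
  USB stick 9: 20 = 20
  USB stick 10: 17 = 17
Every load is within 36 GB, so 10 USB sticks suffice.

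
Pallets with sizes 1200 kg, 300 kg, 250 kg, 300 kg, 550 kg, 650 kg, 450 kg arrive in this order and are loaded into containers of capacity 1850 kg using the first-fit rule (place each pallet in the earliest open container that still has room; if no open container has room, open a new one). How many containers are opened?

3

  1200 → container 1 (new)  [load 1200/1850]
  300 → container 1  [load 1500/1850]
  250 → container 1  [load 1750/1850]
  300 → container 2 (new)  [load 300/1850]
  550 → container 2  [load 850/1850]
  650 → container 2  [load 1500/1850]
  450 → container 3 (new)  [load 450/1850]
3 containers opened.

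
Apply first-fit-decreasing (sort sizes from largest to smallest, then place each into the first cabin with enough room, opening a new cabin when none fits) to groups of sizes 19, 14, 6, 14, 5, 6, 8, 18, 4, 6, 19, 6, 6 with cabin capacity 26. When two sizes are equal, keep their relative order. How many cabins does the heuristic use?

Sorted descending: 19, 19, 18, 14, 14, 8, 6, 6, 6, 6, 6, 5, 4.
  19 → cabin 1 (new)  [load 19/26]
  19 → cabin 2 (new)  [load 19/26]
  18 → cabin 3 (new)  [load 18/26]
  14 → cabin 4 (new)  [load 14/26]
  14 → cabin 5 (new)  [load 14/26]
  8 → cabin 3  [load 26/26]
  6 → cabin 1  [load 25/26]
  6 → cabin 2  [load 25/26]
  6 → cabin 4  [load 20/26]
  6 → cabin 4  [load 26/26]
  6 → cabin 5  [load 20/26]
  5 → cabin 5  [load 25/26]
  4 → cabin 6 (new)  [load 4/26]
6 cabins opened.

6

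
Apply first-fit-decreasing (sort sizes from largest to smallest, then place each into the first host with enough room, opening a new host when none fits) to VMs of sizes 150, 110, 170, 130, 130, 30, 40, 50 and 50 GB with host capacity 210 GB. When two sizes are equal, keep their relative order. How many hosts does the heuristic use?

5

Sorted descending: 170, 150, 130, 130, 110, 50, 50, 40, 30.
  170 → host 1 (new)  [load 170/210]
  150 → host 2 (new)  [load 150/210]
  130 → host 3 (new)  [load 130/210]
  130 → host 4 (new)  [load 130/210]
  110 → host 5 (new)  [load 110/210]
  50 → host 2  [load 200/210]
  50 → host 3  [load 180/210]
  40 → host 1  [load 210/210]
  30 → host 3  [load 210/210]
5 hosts opened.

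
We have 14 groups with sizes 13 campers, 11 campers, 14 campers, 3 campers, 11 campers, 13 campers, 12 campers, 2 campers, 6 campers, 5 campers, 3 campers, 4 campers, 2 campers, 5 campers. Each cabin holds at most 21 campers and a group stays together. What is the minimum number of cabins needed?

Total = 14 + 13 + 13 + 12 + 11 + 11 + 6 + 5 + 5 + 4 + 3 + 3 + 2 + 2 = 104 campers.
Lower bound: ⌈104/21⌉ = 5 cabins.
Also, 6 groups each exceed 21/2 campers, and no two of those can share a cabin, so at least 6 cabins are needed.
A packing using 6 cabins:
  cabin 1: 14 + 6 = 20
  cabin 2: 13 + 5 + 3 = 21
  cabin 3: 13 + 5 + 3 = 21
  cabin 4: 12 + 4 + 2 + 2 = 20
  cabin 5: 11 = 11
  cabin 6: 11 = 11
This matches the lower bound, so 6 is optimal.

6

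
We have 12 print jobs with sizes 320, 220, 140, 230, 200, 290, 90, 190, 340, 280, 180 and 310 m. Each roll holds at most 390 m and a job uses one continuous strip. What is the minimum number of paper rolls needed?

9

Total = 340 + 320 + 310 + 290 + 280 + 230 + 220 + 200 + 190 + 180 + 140 + 90 = 2790 m.
Lower bound: ⌈2790/390⌉ = 8 paper rolls.
A packing using 9 paper rolls:
  roll 1: 340 = 340
  roll 2: 320 = 320
  roll 3: 310 = 310
  roll 4: 290 + 90 = 380
  roll 5: 280 = 280
  roll 6: 230 + 140 = 370
  roll 7: 220 = 220
  roll 8: 200 + 190 = 390
  roll 9: 180 = 180
No arrangement into 8 paper rolls stays within capacity, so 9 is optimal.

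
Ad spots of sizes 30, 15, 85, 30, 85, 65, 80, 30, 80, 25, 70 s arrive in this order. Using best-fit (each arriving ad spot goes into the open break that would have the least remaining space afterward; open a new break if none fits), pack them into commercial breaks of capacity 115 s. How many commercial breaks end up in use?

6

  30 → break 1 (new)  [load 30/115]
  15 → break 1  [load 45/115]
  85 → break 2 (new)  [load 85/115]
  30 → break 2  [load 115/115]
  85 → break 3 (new)  [load 85/115]
  65 → break 1  [load 110/115]
  80 → break 4 (new)  [load 80/115]
  30 → break 3  [load 115/115]
  80 → break 5 (new)  [load 80/115]
  25 → break 4  [load 105/115]
  70 → break 6 (new)  [load 70/115]
6 commercial breaks opened.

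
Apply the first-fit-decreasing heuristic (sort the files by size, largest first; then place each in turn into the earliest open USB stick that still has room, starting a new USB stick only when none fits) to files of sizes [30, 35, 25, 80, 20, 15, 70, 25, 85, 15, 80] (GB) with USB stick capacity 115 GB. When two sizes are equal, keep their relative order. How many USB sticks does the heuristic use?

5

Sorted descending: 85, 80, 80, 70, 35, 30, 25, 25, 20, 15, 15.
  85 → USB stick 1 (new)  [load 85/115]
  80 → USB stick 2 (new)  [load 80/115]
  80 → USB stick 3 (new)  [load 80/115]
  70 → USB stick 4 (new)  [load 70/115]
  35 → USB stick 2  [load 115/115]
  30 → USB stick 1  [load 115/115]
  25 → USB stick 3  [load 105/115]
  25 → USB stick 4  [load 95/115]
  20 → USB stick 4  [load 115/115]
  15 → USB stick 5 (new)  [load 15/115]
  15 → USB stick 5  [load 30/115]
5 USB sticks opened.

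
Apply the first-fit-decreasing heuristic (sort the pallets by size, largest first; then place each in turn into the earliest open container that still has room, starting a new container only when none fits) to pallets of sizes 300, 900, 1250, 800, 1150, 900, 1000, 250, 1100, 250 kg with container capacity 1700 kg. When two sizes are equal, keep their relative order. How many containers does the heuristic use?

Sorted descending: 1250, 1150, 1100, 1000, 900, 900, 800, 300, 250, 250.
  1250 → container 1 (new)  [load 1250/1700]
  1150 → container 2 (new)  [load 1150/1700]
  1100 → container 3 (new)  [load 1100/1700]
  1000 → container 4 (new)  [load 1000/1700]
  900 → container 5 (new)  [load 900/1700]
  900 → container 6 (new)  [load 900/1700]
  800 → container 5  [load 1700/1700]
  300 → container 1  [load 1550/1700]
  250 → container 2  [load 1400/1700]
  250 → container 2  [load 1650/1700]
6 containers opened.

6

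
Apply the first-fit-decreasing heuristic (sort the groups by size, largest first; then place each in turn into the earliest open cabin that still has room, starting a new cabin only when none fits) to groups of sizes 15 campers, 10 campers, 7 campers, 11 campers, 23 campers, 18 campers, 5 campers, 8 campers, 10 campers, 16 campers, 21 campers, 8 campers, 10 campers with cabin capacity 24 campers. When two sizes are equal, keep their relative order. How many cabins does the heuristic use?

8

Sorted descending: 23, 21, 18, 16, 15, 11, 10, 10, 10, 8, 8, 7, 5.
  23 → cabin 1 (new)  [load 23/24]
  21 → cabin 2 (new)  [load 21/24]
  18 → cabin 3 (new)  [load 18/24]
  16 → cabin 4 (new)  [load 16/24]
  15 → cabin 5 (new)  [load 15/24]
  11 → cabin 6 (new)  [load 11/24]
  10 → cabin 6  [load 21/24]
  10 → cabin 7 (new)  [load 10/24]
  10 → cabin 7  [load 20/24]
  8 → cabin 4  [load 24/24]
  8 → cabin 5  [load 23/24]
  7 → cabin 8 (new)  [load 7/24]
  5 → cabin 3  [load 23/24]
8 cabins opened.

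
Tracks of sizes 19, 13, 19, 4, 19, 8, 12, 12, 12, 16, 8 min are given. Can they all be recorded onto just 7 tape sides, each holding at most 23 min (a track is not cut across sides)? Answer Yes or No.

No

Total = 142 min; ⌈142/23⌉ = 7.
8 tracks each exceed half the capacity and cannot share a side, forcing at least 8 tape sides.
At least 8 tape sides are required, but only 7 are allowed.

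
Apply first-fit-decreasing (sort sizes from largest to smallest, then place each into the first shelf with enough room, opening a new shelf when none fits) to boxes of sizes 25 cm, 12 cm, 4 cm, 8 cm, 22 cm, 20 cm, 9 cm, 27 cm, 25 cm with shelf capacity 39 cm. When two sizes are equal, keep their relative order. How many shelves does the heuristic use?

5

Sorted descending: 27, 25, 25, 22, 20, 12, 9, 8, 4.
  27 → shelf 1 (new)  [load 27/39]
  25 → shelf 2 (new)  [load 25/39]
  25 → shelf 3 (new)  [load 25/39]
  22 → shelf 4 (new)  [load 22/39]
  20 → shelf 5 (new)  [load 20/39]
  12 → shelf 1  [load 39/39]
  9 → shelf 2  [load 34/39]
  8 → shelf 3  [load 33/39]
  4 → shelf 2  [load 38/39]
5 shelves opened.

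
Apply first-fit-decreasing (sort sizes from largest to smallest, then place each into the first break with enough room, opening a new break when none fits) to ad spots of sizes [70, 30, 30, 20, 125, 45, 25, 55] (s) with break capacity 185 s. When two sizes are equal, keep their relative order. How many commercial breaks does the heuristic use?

Sorted descending: 125, 70, 55, 45, 30, 30, 25, 20.
  125 → break 1 (new)  [load 125/185]
  70 → break 2 (new)  [load 70/185]
  55 → break 1  [load 180/185]
  45 → break 2  [load 115/185]
  30 → break 2  [load 145/185]
  30 → break 2  [load 175/185]
  25 → break 3 (new)  [load 25/185]
  20 → break 3  [load 45/185]
3 commercial breaks opened.

3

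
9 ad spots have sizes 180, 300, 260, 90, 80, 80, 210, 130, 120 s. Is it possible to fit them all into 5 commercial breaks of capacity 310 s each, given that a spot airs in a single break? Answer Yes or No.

A valid assignment using 5 commercial breaks:
  break 1: 300 = 300
  break 2: 260 = 260
  break 3: 210 + 90 = 300
  break 4: 180 + 130 = 310
  break 5: 120 + 80 + 80 = 280
Every load is within 310 s, so 5 commercial breaks suffice.

Yes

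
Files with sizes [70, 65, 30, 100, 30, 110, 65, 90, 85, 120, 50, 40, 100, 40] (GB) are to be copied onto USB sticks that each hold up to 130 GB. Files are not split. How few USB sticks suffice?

Total = 120 + 110 + 100 + 100 + 90 + 85 + 70 + 65 + 65 + 50 + 40 + 40 + 30 + 30 = 995 GB.
Lower bound: ⌈995/130⌉ = 8 USB sticks.
A packing using 8 USB sticks:
  USB stick 1: 120 = 120
  USB stick 2: 110 = 110
  USB stick 3: 100 + 30 = 130
  USB stick 4: 100 + 30 = 130
  USB stick 5: 90 + 40 = 130
  USB stick 6: 85 + 40 = 125
  USB stick 7: 70 + 50 = 120
  USB stick 8: 65 + 65 = 130
This matches the lower bound, so 8 is optimal.

8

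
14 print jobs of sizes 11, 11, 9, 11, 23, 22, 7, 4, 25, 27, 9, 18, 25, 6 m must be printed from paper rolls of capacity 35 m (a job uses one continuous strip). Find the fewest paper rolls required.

7

Total = 27 + 25 + 25 + 23 + 22 + 18 + 11 + 11 + 11 + 9 + 9 + 7 + 6 + 4 = 208 m.
Lower bound: ⌈208/35⌉ = 6 paper rolls.
A packing using 7 paper rolls:
  roll 1: 27 + 7 = 34
  roll 2: 25 + 9 = 34
  roll 3: 25 + 9 = 34
  roll 4: 23 + 11 = 34
  roll 5: 22 + 11 = 33
  roll 6: 18 + 11 + 6 = 35
  roll 7: 4 = 4
No arrangement into 6 paper rolls stays within capacity, so 7 is optimal.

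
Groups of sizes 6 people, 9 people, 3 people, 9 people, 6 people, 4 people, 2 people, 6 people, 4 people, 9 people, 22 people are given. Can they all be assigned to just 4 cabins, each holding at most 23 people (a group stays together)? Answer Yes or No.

A valid assignment using 4 cabins:
  cabin 1: 22 = 22
  cabin 2: 9 + 9 + 4 = 22
  cabin 3: 9 + 6 + 6 + 2 = 23
  cabin 4: 6 + 4 + 3 = 13
Every load is within 23 people, so 4 cabins suffice.

Yes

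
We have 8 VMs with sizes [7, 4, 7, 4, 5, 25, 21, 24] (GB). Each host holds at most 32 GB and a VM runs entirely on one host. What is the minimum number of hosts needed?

Total = 25 + 24 + 21 + 7 + 7 + 5 + 4 + 4 = 97 GB.
Lower bound: ⌈97/32⌉ = 4 hosts.
A packing using 4 hosts:
  host 1: 25 + 7 = 32
  host 2: 24 + 7 = 31
  host 3: 21 + 5 + 4 = 30
  host 4: 4 = 4
This matches the lower bound, so 4 is optimal.

4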